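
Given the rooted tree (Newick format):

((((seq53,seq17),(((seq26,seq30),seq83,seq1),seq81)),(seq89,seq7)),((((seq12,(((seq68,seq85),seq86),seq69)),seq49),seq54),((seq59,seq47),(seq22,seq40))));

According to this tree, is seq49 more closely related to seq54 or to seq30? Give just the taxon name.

seq54

The MRCA of seq49 and seq54 subtends (((seq12,(((seq68,seq85),seq86),seq69)),seq49),seq54) (7 taxa).
The MRCA of seq49 and seq30 is the root, subtending the entire tree (20 taxa).
The first is nested inside the second, so seq49 shares a more recent common ancestor with seq54.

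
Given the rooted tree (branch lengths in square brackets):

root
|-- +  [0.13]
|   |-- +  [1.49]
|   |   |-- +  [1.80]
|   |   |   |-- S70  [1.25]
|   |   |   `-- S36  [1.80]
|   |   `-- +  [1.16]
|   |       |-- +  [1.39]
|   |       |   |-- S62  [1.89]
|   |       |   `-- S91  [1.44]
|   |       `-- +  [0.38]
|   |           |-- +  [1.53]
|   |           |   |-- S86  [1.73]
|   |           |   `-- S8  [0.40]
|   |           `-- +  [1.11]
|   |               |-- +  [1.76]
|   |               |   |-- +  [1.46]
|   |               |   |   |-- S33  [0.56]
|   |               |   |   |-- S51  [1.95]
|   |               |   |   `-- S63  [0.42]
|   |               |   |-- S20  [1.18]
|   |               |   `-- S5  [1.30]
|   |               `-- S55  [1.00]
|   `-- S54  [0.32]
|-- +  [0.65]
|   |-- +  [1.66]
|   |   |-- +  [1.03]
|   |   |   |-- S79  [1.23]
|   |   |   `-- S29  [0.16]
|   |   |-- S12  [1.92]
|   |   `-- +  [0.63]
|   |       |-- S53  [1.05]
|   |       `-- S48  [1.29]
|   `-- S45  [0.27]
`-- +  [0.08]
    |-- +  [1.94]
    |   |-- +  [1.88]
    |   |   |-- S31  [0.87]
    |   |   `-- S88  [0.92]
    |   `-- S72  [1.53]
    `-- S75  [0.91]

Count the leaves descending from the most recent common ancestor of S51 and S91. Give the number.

The MRCA of S51 and S91 is the node subtending ((S62,S91),((S86,S8),(((S33,S51,S63),S20,S5),S55))).
That clade contains 10 terminal taxa: S20, S33, S5, S51, S55, S62, S63, S8, S86, S91.

10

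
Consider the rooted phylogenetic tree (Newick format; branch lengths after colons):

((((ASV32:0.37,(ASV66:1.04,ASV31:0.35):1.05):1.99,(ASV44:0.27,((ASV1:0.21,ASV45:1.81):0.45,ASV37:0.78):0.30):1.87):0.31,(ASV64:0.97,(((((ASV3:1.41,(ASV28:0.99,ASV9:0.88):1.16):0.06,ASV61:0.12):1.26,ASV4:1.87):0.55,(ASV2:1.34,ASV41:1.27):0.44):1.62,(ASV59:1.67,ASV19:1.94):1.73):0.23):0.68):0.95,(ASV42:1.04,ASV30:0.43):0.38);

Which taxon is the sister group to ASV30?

ASV42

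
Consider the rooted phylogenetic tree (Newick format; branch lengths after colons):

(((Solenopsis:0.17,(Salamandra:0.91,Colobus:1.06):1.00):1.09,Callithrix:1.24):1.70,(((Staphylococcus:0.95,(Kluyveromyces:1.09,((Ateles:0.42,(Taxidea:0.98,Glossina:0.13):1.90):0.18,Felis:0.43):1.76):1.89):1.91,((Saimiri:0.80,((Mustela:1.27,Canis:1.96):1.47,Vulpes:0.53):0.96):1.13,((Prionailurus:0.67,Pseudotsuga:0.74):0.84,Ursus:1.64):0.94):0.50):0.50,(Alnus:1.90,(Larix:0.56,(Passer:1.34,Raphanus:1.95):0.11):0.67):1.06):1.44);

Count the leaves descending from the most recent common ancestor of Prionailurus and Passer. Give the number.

17

The MRCA of Prionailurus and Passer is the node subtending (((Staphylococcus,(Kluyveromyces,((Ateles,(Taxidea,Glossina)),Felis))),((Saimiri,((Mustela,Canis),Vulpes)),((Prionailurus,Pseudotsuga),Ursus))),(Alnus,(Larix,(Passer,Raphanus)))).
That clade contains 17 terminal taxa: Alnus, Ateles, Canis, Felis, Glossina, Kluyveromyces, Larix, Mustela, Passer, Prionailurus, Pseudotsuga, Raphanus, Saimiri, Staphylococcus, Taxidea, Ursus, Vulpes.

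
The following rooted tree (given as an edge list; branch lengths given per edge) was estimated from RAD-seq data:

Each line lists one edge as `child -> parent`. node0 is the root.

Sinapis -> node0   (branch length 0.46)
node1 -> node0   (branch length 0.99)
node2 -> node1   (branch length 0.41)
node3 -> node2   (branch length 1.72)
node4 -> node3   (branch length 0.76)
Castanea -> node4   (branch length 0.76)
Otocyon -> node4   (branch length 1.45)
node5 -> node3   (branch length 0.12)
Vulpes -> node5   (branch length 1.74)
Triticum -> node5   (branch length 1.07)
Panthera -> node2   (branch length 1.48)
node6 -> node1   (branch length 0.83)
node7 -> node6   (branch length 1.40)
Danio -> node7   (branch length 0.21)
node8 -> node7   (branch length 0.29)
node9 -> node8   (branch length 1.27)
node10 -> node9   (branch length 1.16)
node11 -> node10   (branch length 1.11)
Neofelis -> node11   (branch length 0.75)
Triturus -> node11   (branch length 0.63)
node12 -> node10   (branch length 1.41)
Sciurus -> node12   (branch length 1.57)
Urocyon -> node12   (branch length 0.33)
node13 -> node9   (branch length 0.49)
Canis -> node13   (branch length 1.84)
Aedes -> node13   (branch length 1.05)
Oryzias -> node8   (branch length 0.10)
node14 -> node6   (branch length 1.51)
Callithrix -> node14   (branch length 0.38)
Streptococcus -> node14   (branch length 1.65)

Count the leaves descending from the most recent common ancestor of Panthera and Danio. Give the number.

15

The MRCA of Panthera and Danio is the node subtending ((((Castanea,Otocyon),(Vulpes,Triticum)),Panthera),((Danio,((((Neofelis,Triturus),(Sciurus,Urocyon)),(Canis,Aedes)),Oryzias)),(Callithrix,Streptococcus))).
That clade contains 15 terminal taxa: Aedes, Callithrix, Canis, Castanea, Danio, Neofelis, Oryzias, Otocyon, Panthera, Sciurus, Streptococcus, Triticum, Triturus, Urocyon, Vulpes.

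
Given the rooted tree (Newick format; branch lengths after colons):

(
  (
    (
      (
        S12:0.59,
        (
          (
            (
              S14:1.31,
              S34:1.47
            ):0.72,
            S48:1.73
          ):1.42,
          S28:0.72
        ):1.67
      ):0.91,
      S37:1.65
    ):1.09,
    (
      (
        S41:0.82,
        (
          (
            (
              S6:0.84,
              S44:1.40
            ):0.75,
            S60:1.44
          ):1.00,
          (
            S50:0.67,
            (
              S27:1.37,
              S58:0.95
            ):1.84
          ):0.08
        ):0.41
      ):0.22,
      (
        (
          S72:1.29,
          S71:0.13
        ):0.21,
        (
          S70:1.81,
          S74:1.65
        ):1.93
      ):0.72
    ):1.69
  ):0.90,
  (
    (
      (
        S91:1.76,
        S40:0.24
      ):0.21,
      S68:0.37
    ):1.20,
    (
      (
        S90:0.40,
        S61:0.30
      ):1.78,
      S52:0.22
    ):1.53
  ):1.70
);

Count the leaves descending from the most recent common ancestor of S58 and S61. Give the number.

23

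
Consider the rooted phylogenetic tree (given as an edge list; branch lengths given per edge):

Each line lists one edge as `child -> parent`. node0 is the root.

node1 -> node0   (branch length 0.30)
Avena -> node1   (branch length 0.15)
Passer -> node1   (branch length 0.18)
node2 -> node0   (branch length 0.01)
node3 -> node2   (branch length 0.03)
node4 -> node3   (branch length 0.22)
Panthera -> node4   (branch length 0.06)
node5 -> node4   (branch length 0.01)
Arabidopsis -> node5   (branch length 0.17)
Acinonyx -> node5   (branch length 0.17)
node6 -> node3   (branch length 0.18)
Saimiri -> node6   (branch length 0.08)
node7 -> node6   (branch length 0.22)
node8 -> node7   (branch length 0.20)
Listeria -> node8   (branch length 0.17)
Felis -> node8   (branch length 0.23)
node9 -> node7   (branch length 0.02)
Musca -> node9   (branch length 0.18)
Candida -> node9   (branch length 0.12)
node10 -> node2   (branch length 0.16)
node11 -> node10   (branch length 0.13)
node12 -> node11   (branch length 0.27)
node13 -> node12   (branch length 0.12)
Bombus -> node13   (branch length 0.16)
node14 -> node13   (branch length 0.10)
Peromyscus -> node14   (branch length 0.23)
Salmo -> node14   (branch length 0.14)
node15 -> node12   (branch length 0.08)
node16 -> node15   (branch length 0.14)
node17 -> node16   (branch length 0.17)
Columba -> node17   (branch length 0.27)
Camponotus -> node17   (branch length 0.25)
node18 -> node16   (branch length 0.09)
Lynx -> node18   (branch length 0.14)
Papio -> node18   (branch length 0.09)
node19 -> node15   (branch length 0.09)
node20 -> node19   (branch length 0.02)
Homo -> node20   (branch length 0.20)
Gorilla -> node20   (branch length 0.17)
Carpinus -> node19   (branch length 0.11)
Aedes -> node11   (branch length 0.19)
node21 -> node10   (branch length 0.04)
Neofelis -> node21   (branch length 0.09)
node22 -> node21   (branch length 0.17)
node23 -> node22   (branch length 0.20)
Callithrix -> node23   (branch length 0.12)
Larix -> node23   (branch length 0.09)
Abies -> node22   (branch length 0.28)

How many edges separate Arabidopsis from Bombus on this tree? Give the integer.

The MRCA of Arabidopsis and Bombus is the node subtending (((Panthera,(Arabidopsis,Acinonyx)),(Saimiri,((Listeria,Felis),(Musca,Candida)))),((((Bombus,(Peromyscus,Salmo)),(((Columba,Camponotus),(Lynx,Papio)),((Homo,Gorilla),Carpinus))),Aedes),(Neofelis,((Callithrix,Larix),Abies)))).
From Arabidopsis up to that node: 4 branches. From Bombus up to the same node: 5 branches. Total: 4 + 5 = 9.

9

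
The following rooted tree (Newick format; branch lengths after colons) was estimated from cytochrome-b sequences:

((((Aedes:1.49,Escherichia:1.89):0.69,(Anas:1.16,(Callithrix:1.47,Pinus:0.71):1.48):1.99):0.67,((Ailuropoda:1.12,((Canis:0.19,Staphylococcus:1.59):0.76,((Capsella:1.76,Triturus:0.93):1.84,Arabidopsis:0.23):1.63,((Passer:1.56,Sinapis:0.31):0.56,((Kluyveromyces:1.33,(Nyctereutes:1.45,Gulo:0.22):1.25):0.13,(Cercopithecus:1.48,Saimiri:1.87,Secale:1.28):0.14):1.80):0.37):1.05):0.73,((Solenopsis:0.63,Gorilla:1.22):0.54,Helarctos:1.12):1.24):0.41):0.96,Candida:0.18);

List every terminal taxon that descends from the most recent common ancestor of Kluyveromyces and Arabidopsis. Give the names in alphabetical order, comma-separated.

Tracing Kluyveromyces: it sits inside (Kluyveromyces,(Nyctereutes,Gulo)).
Tracing Arabidopsis: it sits inside ((Capsella,Triturus),Arabidopsis).
The smallest clade enclosing both is ((Canis,Staphylococcus),((Capsella,Triturus),Arabidopsis),((Passer,Sinapis),((Kluyveromyces,(Nyctereutes,Gulo)),(Cercopithecus,Saimiri,Secale)))); the answer is its 13 terminal taxa in alphabetical order.

Arabidopsis, Canis, Capsella, Cercopithecus, Gulo, Kluyveromyces, Nyctereutes, Passer, Saimiri, Secale, Sinapis, Staphylococcus, Triturus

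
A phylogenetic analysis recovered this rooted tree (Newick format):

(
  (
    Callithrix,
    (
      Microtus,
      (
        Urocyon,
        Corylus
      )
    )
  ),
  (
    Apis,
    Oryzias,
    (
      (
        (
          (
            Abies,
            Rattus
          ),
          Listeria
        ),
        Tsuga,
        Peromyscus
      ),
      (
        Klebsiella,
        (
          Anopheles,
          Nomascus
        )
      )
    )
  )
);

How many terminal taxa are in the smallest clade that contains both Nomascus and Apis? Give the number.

The MRCA of Nomascus and Apis is the node subtending (Apis,Oryzias,((((Abies,Rattus),Listeria),Tsuga,Peromyscus),(Klebsiella,(Anopheles,Nomascus)))).
That clade contains 10 terminal taxa: Abies, Anopheles, Apis, Klebsiella, Listeria, Nomascus, Oryzias, Peromyscus, Rattus, Tsuga.

10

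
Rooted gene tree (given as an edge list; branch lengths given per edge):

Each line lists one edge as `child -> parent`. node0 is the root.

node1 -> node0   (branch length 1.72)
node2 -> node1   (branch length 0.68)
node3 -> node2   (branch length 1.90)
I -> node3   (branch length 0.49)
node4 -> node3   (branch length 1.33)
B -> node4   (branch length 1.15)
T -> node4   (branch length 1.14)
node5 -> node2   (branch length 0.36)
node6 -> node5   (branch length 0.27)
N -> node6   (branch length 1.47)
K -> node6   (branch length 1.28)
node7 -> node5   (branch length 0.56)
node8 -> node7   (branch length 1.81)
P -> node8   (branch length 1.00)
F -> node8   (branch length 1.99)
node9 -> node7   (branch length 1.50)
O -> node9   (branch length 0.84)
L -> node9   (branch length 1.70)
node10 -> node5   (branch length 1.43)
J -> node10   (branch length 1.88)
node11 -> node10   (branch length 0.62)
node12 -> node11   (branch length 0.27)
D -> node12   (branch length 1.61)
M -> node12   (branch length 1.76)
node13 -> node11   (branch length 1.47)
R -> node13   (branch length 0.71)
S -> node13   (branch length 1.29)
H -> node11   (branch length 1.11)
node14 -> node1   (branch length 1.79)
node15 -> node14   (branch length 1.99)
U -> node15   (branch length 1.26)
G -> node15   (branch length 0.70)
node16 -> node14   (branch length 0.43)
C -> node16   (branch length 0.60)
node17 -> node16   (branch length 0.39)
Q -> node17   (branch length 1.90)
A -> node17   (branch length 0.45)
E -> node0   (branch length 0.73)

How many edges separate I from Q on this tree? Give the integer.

The MRCA of I and Q is the node subtending (((I,(B,T)),((N,K),((P,F),(O,L)),(J,((D,M),(R,S),H)))),((U,G),(C,(Q,A)))).
From I up to that node: 3 branches. From Q up to the same node: 4 branches. Total: 3 + 4 = 7.

7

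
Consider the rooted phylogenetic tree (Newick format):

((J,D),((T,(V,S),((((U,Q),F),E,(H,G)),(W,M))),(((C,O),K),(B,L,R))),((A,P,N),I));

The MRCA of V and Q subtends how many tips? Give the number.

11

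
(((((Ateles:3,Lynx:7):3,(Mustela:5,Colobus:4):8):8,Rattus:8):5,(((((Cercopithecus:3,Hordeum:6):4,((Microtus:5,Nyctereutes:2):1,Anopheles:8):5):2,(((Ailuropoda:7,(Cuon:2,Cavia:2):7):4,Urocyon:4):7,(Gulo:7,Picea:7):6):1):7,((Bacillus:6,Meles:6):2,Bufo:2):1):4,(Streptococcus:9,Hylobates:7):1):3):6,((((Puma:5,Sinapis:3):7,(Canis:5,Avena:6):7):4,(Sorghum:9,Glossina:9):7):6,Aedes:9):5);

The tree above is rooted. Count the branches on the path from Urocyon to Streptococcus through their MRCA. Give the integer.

The MRCA of Urocyon and Streptococcus is the node subtending (((((Cercopithecus,Hordeum),((Microtus,Nyctereutes),Anopheles)),(((Ailuropoda,(Cuon,Cavia)),Urocyon),(Gulo,Picea))),((Bacillus,Meles),Bufo)),(Streptococcus,Hylobates)).
From Urocyon up to that node: 5 branches. From Streptococcus up to the same node: 2 branches. Total: 5 + 2 = 7.

7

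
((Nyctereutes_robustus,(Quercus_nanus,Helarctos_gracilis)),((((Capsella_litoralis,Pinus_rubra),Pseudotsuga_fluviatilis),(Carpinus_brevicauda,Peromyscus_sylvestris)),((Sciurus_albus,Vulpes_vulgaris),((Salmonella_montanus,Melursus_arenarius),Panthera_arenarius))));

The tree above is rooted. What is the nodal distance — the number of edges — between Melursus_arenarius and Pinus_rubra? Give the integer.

8

The MRCA of Melursus_arenarius and Pinus_rubra is the node subtending ((((Capsella_litoralis,Pinus_rubra),Pseudotsuga_fluviatilis),(Carpinus_brevicauda,Peromyscus_sylvestris)),((Sciurus_albus,Vulpes_vulgaris),((Salmonella_montanus,Melursus_arenarius),Panthera_arenarius))).
From Melursus_arenarius up to that node: 4 branches. From Pinus_rubra up to the same node: 4 branches. Total: 4 + 4 = 8.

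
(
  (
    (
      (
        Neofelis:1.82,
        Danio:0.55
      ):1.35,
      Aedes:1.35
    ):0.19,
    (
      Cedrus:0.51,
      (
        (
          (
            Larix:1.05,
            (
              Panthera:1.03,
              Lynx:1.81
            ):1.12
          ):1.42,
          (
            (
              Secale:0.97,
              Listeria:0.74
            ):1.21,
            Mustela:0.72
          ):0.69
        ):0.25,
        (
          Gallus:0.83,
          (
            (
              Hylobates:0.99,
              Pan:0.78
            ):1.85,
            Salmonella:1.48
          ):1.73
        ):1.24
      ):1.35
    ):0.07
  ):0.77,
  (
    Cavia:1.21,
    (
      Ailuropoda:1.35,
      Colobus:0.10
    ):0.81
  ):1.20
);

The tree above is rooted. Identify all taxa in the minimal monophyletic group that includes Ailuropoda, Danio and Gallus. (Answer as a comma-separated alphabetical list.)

Tracing Ailuropoda: it sits inside (Ailuropoda,Colobus).
Tracing Danio: it sits inside (Neofelis,Danio).
Tracing Gallus: it sits inside (Gallus,((Hylobates,Pan),Salmonella)).
The smallest clade enclosing all 3 is the whole tree (their MRCA is the root), so the answer is all 17 tips in alphabetical order.

Aedes, Ailuropoda, Cavia, Cedrus, Colobus, Danio, Gallus, Hylobates, Larix, Listeria, Lynx, Mustela, Neofelis, Pan, Panthera, Salmonella, Secale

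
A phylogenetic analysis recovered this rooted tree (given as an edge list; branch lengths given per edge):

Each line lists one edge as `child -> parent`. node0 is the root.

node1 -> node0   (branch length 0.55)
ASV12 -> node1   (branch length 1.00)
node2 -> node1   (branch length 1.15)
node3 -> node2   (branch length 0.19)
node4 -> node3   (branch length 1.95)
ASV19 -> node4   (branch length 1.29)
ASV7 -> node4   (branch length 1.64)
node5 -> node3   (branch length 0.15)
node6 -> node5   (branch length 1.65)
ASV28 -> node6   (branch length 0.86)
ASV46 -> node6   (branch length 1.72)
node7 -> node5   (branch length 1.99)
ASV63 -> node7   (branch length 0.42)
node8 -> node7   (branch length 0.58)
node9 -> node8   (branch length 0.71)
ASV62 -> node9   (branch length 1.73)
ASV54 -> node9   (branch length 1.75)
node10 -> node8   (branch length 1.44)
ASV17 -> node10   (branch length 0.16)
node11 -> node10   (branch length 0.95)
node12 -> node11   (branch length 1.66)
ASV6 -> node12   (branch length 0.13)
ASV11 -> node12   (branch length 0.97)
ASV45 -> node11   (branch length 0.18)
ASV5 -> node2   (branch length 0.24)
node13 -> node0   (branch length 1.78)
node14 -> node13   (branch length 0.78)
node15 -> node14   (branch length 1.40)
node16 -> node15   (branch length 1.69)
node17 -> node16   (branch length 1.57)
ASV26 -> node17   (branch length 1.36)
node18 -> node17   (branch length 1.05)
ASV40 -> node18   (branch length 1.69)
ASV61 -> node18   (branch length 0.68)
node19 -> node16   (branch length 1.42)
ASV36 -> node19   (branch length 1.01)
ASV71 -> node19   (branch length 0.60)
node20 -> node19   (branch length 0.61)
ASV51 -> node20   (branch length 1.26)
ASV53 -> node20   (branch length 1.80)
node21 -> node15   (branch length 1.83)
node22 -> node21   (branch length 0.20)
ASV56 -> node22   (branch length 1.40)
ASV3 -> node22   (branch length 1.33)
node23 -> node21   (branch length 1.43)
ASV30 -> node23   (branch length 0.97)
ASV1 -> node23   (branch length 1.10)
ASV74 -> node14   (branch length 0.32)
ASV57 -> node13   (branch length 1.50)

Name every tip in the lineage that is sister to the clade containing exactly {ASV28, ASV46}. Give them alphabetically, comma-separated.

The clade containing exactly {ASV28, ASV46} attaches to the tree at the node subtending ((ASV28,ASV46),(ASV63,((ASV62,ASV54),(ASV17,((ASV6,ASV11),ASV45))))).
The other lineage descending from that same node — the sister group — is (ASV63,((ASV62,ASV54),(ASV17,((ASV6,ASV11),ASV45)))); its 7 tips in alphabetical order are the answer.

ASV11, ASV17, ASV45, ASV54, ASV6, ASV62, ASV63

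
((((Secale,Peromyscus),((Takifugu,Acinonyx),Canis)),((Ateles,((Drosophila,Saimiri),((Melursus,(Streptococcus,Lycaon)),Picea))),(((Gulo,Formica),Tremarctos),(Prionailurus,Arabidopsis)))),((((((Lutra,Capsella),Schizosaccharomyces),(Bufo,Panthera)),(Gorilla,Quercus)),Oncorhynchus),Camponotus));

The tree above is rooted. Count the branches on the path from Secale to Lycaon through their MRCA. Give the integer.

10

The MRCA of Secale and Lycaon is the node subtending (((Secale,Peromyscus),((Takifugu,Acinonyx),Canis)),((Ateles,((Drosophila,Saimiri),((Melursus,(Streptococcus,Lycaon)),Picea))),(((Gulo,Formica),Tremarctos),(Prionailurus,Arabidopsis)))).
From Secale up to that node: 3 branches. From Lycaon up to the same node: 7 branches. Total: 3 + 7 = 10.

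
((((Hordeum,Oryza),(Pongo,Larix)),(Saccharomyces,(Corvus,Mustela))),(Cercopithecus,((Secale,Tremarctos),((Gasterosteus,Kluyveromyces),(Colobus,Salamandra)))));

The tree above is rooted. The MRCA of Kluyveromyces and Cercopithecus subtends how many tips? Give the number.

The MRCA of Kluyveromyces and Cercopithecus is the node subtending (Cercopithecus,((Secale,Tremarctos),((Gasterosteus,Kluyveromyces),(Colobus,Salamandra)))).
That clade contains 7 terminal taxa: Cercopithecus, Colobus, Gasterosteus, Kluyveromyces, Salamandra, Secale, Tremarctos.

7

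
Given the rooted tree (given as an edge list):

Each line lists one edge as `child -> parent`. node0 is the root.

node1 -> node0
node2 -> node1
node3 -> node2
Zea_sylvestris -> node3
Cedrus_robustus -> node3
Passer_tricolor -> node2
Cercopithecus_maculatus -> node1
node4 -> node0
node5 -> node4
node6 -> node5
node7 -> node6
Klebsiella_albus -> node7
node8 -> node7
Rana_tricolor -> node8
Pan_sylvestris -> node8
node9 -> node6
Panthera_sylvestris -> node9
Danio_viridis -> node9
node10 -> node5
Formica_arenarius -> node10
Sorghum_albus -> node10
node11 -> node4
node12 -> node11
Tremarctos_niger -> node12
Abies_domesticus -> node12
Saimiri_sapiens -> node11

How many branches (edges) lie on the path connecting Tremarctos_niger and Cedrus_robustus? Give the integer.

The MRCA of Tremarctos_niger and Cedrus_robustus is the root of the tree.
From Tremarctos_niger up to that node: 4 branches. From Cedrus_robustus up to the same node: 4 branches. Total: 4 + 4 = 8.

8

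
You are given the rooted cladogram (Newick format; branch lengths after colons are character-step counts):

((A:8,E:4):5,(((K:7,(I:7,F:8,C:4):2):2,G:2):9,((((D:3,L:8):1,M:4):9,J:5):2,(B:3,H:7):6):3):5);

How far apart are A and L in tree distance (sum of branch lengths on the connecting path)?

41

The path runs A → … → MRCA → … → L; the MRCA is the root of the tree.
Branch lengths along that path: 8 + 5 + 5 + 3 + 2 + 9 + 1 + 8 = 41.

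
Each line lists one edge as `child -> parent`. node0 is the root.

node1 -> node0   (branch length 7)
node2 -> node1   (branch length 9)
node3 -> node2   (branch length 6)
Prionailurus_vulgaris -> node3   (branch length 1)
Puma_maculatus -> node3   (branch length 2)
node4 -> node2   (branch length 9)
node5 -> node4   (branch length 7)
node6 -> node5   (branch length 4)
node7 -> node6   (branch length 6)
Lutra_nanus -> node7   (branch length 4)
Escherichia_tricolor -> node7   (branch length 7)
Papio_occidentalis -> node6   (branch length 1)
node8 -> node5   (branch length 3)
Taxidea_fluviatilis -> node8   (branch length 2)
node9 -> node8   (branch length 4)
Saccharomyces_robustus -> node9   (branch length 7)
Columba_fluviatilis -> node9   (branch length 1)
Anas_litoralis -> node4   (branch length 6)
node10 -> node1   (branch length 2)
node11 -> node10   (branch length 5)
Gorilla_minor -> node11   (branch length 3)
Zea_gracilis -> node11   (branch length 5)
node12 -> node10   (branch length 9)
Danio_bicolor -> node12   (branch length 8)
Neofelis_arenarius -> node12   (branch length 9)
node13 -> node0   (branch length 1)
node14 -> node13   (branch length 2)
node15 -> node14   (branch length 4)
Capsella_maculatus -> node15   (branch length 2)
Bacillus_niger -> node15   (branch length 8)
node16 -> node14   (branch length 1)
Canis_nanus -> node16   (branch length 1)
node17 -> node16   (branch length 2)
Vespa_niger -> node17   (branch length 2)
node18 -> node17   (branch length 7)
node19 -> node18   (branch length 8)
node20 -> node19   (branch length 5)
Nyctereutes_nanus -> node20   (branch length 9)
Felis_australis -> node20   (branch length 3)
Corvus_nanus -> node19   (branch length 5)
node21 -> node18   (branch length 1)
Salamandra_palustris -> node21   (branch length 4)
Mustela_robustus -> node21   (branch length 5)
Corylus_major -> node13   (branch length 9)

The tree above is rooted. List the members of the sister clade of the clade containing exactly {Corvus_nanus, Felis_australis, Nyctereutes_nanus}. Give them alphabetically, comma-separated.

The clade containing exactly {Corvus_nanus, Felis_australis, Nyctereutes_nanus} attaches to the tree at the node subtending (((Nyctereutes_nanus,Felis_australis),Corvus_nanus),(Salamandra_palustris,Mustela_robustus)).
The other lineage descending from that same node — the sister group — is (Salamandra_palustris,Mustela_robustus); its 2 tips in alphabetical order are the answer.

Mustela_robustus, Salamandra_palustris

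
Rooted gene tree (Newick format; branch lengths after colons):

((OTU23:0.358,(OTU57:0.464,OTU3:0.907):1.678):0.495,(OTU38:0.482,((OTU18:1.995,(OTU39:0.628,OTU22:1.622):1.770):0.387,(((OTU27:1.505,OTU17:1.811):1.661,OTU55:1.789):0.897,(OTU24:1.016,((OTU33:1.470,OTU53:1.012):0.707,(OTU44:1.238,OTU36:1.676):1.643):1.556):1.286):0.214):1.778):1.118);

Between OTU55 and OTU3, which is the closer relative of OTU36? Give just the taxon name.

The MRCA of OTU36 and OTU55 subtends (((OTU27,OTU17),OTU55),(OTU24,((OTU33,OTU53),(OTU44,OTU36)))) (8 taxa).
The MRCA of OTU36 and OTU3 is the root, subtending the entire tree (15 taxa).
The first is nested inside the second, so OTU36 shares a more recent common ancestor with OTU55.

OTU55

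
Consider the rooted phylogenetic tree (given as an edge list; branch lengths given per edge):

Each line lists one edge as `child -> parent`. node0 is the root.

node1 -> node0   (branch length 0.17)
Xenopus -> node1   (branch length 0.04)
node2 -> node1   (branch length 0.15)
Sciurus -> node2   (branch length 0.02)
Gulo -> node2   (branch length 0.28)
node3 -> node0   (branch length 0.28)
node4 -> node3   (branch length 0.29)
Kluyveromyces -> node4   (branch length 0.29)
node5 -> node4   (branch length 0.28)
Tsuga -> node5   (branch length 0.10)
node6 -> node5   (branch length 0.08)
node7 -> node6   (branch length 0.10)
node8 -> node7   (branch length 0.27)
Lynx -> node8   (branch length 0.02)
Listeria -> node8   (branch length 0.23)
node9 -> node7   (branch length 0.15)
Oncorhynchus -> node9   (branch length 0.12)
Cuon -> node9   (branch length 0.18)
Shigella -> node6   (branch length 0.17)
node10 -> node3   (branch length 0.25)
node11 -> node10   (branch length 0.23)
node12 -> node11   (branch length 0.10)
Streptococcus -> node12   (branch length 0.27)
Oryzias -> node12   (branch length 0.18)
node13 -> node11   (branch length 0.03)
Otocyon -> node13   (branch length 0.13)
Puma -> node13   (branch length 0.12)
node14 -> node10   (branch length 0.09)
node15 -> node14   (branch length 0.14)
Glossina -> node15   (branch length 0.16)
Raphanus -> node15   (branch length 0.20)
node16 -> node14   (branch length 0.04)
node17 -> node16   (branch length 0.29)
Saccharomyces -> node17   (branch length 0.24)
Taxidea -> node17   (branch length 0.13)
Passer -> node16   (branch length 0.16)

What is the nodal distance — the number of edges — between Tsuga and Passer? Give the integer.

7

The MRCA of Tsuga and Passer is the node subtending ((Kluyveromyces,(Tsuga,(((Lynx,Listeria),(Oncorhynchus,Cuon)),Shigella))),(((Streptococcus,Oryzias),(Otocyon,Puma)),((Glossina,Raphanus),((Saccharomyces,Taxidea),Passer)))).
From Tsuga up to that node: 3 branches. From Passer up to the same node: 4 branches. Total: 3 + 4 = 7.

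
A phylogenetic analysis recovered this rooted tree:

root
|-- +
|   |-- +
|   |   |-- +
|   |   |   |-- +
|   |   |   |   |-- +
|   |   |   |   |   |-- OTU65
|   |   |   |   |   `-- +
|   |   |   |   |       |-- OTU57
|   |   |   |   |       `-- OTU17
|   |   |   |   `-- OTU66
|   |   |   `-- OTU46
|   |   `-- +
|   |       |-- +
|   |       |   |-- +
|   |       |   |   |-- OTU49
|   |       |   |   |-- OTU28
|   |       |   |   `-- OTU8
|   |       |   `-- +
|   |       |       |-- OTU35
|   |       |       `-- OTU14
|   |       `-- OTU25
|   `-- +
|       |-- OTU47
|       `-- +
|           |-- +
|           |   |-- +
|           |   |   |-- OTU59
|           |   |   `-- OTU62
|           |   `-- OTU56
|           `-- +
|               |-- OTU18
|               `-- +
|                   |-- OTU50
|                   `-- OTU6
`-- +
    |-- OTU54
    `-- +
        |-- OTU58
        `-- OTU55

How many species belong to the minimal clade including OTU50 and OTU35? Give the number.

18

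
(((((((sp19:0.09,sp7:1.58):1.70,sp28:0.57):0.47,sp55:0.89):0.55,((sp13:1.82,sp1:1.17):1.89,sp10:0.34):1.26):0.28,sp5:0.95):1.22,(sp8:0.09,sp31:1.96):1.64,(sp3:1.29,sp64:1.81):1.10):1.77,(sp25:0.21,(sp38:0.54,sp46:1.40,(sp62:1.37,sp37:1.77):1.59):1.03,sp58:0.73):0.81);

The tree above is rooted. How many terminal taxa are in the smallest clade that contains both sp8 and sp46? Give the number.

18

The MRCA of sp8 and sp46 is the root, so the clade is the entire tree.
That clade contains 18 terminal taxa: sp1, sp10, sp13, sp19, sp25, sp28, sp3, sp31, sp37, sp38, sp46, sp5, sp55, sp58, sp62, sp64, sp7, sp8.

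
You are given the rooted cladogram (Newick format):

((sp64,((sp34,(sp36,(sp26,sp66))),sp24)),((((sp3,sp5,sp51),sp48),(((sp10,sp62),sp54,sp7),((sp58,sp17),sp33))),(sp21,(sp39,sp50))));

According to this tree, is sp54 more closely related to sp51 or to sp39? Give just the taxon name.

sp51

The MRCA of sp54 and sp51 subtends (((sp3,sp5,sp51),sp48),(((sp10,sp62),sp54,sp7),((sp58,sp17),sp33))) (11 taxa).
The MRCA of sp54 and sp39 subtends ((((sp3,sp5,sp51),sp48),(((sp10,sp62),sp54,sp7),((sp58,sp17),sp33))),(sp21,(sp39,sp50))) (14 taxa).
The first is nested inside the second, so sp54 shares a more recent common ancestor with sp51.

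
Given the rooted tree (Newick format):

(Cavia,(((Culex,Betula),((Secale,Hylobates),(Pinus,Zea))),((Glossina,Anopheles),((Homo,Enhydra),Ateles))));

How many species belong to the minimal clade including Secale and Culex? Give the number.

6

The MRCA of Secale and Culex is the node subtending ((Culex,Betula),((Secale,Hylobates),(Pinus,Zea))).
That clade contains 6 terminal taxa: Betula, Culex, Hylobates, Pinus, Secale, Zea.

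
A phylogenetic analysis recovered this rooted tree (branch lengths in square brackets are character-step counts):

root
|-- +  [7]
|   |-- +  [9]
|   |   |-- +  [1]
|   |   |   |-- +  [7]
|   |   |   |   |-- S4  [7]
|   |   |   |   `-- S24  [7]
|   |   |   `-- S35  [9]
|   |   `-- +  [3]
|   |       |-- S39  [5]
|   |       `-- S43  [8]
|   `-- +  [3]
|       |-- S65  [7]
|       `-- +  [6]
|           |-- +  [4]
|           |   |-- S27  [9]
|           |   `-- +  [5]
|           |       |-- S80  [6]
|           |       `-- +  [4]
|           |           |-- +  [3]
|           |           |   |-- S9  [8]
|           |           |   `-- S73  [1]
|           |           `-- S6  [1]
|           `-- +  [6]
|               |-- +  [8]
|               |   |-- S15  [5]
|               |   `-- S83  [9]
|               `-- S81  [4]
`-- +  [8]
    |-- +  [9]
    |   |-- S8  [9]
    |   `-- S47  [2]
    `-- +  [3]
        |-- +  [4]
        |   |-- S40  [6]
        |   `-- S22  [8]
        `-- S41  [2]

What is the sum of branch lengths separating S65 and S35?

29

The path runs S65 → … → MRCA → … → S35; the MRCA is the node subtending ((((S4,S24),S35),(S39,S43)),(S65,((S27,(S80,((S9,S73),S6))),((S15,S83),S81)))).
Branch lengths along that path: 7 + 3 + 9 + 1 + 9 = 29.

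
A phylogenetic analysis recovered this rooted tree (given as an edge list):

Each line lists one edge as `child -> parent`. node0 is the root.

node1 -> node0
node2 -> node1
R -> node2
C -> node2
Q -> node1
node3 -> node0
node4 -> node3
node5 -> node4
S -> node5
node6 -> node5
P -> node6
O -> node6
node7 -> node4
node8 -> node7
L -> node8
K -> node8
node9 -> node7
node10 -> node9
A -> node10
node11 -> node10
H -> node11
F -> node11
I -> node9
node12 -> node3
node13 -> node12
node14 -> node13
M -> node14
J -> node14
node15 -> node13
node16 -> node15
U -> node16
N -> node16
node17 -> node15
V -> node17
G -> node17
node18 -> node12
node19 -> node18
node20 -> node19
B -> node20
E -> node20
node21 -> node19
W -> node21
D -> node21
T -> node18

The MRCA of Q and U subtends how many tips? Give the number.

The MRCA of Q and U is the root, so the clade is the entire tree.
That clade contains 23 terminal taxa: A, B, C, D, E, F, G, H, I, J, K, L, M, N, O, P, Q, R, S, T, U, V, W.

23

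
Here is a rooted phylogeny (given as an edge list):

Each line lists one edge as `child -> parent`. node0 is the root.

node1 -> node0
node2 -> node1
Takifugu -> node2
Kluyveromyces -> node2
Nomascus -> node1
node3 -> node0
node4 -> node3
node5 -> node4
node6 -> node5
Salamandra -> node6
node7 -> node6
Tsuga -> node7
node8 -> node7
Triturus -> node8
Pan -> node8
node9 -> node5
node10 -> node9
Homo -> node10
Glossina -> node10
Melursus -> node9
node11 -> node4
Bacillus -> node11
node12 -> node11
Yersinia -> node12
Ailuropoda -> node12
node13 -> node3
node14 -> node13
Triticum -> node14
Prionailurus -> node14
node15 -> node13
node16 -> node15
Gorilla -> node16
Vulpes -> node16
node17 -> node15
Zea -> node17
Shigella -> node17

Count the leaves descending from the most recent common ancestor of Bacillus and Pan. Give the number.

10

The MRCA of Bacillus and Pan is the node subtending (((Salamandra,(Tsuga,(Triturus,Pan))),((Homo,Glossina),Melursus)),(Bacillus,(Yersinia,Ailuropoda))).
That clade contains 10 terminal taxa: Ailuropoda, Bacillus, Glossina, Homo, Melursus, Pan, Salamandra, Triturus, Tsuga, Yersinia.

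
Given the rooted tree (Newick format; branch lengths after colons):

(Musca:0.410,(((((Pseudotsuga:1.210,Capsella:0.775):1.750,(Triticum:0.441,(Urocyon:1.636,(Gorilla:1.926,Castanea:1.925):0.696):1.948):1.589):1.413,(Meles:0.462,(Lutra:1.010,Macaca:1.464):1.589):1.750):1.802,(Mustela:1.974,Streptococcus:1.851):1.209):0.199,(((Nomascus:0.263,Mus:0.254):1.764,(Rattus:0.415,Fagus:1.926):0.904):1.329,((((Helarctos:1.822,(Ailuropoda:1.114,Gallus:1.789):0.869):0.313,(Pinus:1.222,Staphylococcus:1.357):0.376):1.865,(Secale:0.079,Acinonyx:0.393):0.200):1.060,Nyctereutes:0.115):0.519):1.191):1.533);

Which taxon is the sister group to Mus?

Mus attaches to the tree at the node subtending (Nomascus,Mus).
The other lineage descending from that same node — the sister group — is the single tip Nomascus.

Nomascus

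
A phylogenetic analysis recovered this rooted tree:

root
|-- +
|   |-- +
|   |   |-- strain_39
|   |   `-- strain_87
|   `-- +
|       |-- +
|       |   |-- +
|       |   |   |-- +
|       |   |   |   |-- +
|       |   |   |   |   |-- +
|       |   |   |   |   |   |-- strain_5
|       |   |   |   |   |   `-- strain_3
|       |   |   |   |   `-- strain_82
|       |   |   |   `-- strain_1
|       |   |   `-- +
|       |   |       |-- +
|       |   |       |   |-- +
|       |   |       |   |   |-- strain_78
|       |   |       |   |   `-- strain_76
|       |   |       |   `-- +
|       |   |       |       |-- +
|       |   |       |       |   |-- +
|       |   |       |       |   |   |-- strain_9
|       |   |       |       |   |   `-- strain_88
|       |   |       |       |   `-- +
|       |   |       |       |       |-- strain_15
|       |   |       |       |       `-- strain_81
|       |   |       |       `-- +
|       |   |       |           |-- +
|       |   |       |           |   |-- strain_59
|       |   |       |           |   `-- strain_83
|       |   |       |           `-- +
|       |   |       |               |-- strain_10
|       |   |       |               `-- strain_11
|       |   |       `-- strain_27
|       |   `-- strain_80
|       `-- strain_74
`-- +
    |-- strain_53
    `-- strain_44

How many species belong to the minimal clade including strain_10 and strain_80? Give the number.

16

The MRCA of strain_10 and strain_80 is the node subtending (((((strain_5,strain_3),strain_82),strain_1),(((strain_78,strain_76),(((strain_9,strain_88),(strain_15,strain_81)),((strain_59,strain_83),(strain_10,strain_11)))),strain_27)),strain_80).
That clade contains 16 terminal taxa: strain_1, strain_10, strain_11, strain_15, strain_27, strain_3, strain_5, strain_59, strain_76, strain_78, strain_80, strain_81, strain_82, strain_83, strain_88, strain_9.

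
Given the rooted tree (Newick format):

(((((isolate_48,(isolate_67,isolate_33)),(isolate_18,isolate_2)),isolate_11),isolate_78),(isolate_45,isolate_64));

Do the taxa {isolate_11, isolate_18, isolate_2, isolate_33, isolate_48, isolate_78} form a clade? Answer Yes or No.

The MRCA of the listed taxa subtends ((((isolate_48,(isolate_67,isolate_33)),(isolate_18,isolate_2)),isolate_11),isolate_78).
That clade also contains isolate_67, which is not in the proposed group, so the group is not monophyletic.

No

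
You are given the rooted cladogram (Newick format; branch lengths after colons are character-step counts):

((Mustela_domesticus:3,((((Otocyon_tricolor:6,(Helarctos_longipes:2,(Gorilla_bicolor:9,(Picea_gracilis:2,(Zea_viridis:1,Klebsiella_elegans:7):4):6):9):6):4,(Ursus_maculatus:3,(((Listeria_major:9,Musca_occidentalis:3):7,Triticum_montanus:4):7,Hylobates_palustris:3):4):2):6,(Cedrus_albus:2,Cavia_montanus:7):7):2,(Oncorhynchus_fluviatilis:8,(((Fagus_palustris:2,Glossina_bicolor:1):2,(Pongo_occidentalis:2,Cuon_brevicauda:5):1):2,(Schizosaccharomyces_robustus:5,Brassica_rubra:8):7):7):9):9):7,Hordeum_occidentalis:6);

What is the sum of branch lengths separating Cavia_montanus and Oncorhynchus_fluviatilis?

The path runs Cavia_montanus → … → MRCA → … → Oncorhynchus_fluviatilis; the MRCA is the node subtending ((((Otocyon_tricolor,(Helarctos_longipes,(Gorilla_bicolor,(Picea_gracilis,(Zea_viridis,Klebsiella_elegans))))),(Ursus_maculatus,(((Listeria_major,Musca_occidentalis),Triticum_montanus),Hylobates_palustris))),(Cedrus_albus,Cavia_montanus)),(Oncorhynchus_fluviatilis,(((Fagus_palustris,Glossina_bicolor),(Pongo_occidentalis,Cuon_brevicauda)),(Schizosaccharomyces_robustus,Brassica_rubra)))).
Branch lengths along that path: 7 + 7 + 2 + 9 + 8 = 33.

33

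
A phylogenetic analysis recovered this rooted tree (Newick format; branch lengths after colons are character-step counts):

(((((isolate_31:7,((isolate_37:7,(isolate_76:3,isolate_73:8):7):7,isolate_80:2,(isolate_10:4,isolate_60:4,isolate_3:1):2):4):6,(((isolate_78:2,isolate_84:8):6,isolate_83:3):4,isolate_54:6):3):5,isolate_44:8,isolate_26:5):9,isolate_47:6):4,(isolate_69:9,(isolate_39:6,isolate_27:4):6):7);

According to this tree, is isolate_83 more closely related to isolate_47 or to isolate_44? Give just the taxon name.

isolate_44

The MRCA of isolate_83 and isolate_44 subtends (((isolate_31,((isolate_37,(isolate_76,isolate_73)),isolate_80,(isolate_10,isolate_60,isolate_3))),(((isolate_78,isolate_84),isolate_83),isolate_54)),isolate_44,isolate_26) (14 taxa).
The MRCA of isolate_83 and isolate_47 subtends ((((isolate_31,((isolate_37,(isolate_76,isolate_73)),isolate_80,(isolate_10,isolate_60,isolate_3))),(((isolate_78,isolate_84),isolate_83),isolate_54)),isolate_44,isolate_26),isolate_47) (15 taxa).
The first is nested inside the second, so isolate_83 shares a more recent common ancestor with isolate_44.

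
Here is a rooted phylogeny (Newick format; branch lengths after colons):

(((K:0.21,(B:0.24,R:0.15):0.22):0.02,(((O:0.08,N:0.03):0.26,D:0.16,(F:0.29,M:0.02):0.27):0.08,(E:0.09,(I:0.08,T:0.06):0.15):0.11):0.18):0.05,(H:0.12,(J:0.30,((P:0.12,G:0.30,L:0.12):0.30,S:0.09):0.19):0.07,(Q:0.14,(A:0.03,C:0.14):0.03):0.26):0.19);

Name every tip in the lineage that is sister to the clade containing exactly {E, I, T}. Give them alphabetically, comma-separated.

D, F, M, N, O

The clade containing exactly {E, I, T} attaches to the tree at the node subtending (((O,N),D,(F,M)),(E,(I,T))).
The other lineage descending from that same node — the sister group — is ((O,N),D,(F,M)); its 5 tips in alphabetical order are the answer.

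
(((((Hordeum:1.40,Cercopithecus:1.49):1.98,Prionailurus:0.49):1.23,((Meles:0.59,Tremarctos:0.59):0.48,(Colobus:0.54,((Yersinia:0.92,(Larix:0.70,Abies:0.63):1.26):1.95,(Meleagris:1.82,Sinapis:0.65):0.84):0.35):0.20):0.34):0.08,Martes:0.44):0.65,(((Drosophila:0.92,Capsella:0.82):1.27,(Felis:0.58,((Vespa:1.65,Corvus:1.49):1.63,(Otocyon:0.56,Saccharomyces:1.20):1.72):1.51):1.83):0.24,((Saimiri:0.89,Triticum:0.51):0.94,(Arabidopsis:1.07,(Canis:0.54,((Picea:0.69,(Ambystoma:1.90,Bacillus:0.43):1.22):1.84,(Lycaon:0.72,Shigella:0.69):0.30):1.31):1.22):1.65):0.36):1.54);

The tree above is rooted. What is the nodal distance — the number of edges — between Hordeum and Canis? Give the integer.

10

The MRCA of Hordeum and Canis is the root of the tree.
From Hordeum up to that node: 5 branches. From Canis up to the same node: 5 branches. Total: 5 + 5 = 10.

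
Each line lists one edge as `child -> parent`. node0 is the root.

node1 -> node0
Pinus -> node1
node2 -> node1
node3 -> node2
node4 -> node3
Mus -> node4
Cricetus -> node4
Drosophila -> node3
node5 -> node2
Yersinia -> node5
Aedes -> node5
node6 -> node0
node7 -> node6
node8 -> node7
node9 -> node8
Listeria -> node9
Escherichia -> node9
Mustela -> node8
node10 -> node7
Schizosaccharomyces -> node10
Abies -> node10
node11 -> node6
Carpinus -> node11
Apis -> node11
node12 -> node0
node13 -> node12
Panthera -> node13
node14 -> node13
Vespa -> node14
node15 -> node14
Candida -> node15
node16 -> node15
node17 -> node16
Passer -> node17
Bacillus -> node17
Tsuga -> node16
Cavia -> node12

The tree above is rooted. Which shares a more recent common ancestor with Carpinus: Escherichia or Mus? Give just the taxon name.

Escherichia

The MRCA of Carpinus and Escherichia subtends ((((Listeria,Escherichia),Mustela),(Schizosaccharomyces,Abies)),(Carpinus,Apis)) (7 taxa).
The MRCA of Carpinus and Mus is the root, subtending the entire tree (20 taxa).
The first is nested inside the second, so Carpinus shares a more recent common ancestor with Escherichia.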